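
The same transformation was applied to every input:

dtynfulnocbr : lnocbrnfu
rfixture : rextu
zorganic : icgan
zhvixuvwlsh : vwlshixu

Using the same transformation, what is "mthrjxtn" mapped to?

The transformation: delete the first 3 characters, then move the first 3 characters to the end (rotate left by 3).
On "mthrjxtn": the first step gives "rjxtn", and the second then gives "tnrjx".

tnrjx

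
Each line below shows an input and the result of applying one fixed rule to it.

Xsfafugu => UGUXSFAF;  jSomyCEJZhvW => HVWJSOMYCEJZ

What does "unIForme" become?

RMEUNIFO

Rule — move the last 3 characters to the front (rotate right by 3), then convert every letter to uppercase.
For "unIForme", step one produces "rmeunIFo"; step two turns that into "RMEUNIFO".
(Check on "Xsfafugu": → "uguXsfaf" → "UGUXSFAF" ✓)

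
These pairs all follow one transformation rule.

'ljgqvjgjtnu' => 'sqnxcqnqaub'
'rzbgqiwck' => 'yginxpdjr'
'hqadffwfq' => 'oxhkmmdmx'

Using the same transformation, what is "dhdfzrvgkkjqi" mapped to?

In each case the input is transformed by: shift every letter 7 places forward in the alphabet (wrapping around).
Applying that to "dhdfzrvgkkjqi" gives "kokmgycnrrqxp".

kokmgycnrrqxp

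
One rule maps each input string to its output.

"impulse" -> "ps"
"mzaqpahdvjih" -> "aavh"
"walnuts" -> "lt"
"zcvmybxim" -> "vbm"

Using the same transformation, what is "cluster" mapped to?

ue

Rule — keep one character in every 3, starting at position 3 (positions 3rd, 6th, 9th, ...).
On "cluster" that produces "ue".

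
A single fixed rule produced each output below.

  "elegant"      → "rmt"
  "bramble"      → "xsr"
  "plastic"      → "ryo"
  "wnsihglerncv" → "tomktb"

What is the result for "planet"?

rtz

Looking at the pairs, the operation is to shift every letter 6 places forward in the alphabet (wrapping around), then keep every other character starting from the second (positions 2nd, 4th, 6th, ...).
Applying both steps to "planet": "vrgtkz", then "rtz".
(Check on "bramble": → "hxgshrk" → "xsr" ✓)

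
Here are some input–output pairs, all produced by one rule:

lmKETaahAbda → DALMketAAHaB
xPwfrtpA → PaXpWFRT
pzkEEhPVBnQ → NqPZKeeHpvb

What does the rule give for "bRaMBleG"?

The transformation: move the last 2 characters to the front (rotate right by 2), then flip the case of every letter.
For "bRaMBleG" the result is "EgBrAmbL".
(Check on "lmKETaahAbda": → "dalmKETaahAb" → "DALMketAAHaB" ✓)

EgBrAmbL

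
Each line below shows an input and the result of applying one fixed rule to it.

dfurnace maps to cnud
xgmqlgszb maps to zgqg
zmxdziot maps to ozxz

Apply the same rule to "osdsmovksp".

What's happening: reverse the string, then keep every other character starting from the second (positions 2nd, 4th, 6th, ...).
"osdsmovksp" → "pskvomsdso" → "svmdo".
(Check on "xgmqlgszb": → "bzsglqmgx" → "zgqg" ✓)

svmdo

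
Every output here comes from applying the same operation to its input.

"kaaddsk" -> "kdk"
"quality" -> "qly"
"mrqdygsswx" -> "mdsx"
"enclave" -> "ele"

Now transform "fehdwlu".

The transformation: keep one character in every 3, starting at position 1 (positions 1st, 4th, 7th, ...).
For "fehdwlu" the result is "fdu".

fdu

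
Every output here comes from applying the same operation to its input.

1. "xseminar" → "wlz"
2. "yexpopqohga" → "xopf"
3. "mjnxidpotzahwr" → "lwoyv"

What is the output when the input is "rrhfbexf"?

qew

The pattern: shift every letter 1 place backward in the alphabet (wrapping around), then keep one character in every 3, starting at position 1 (positions 1st, 4th, 7th, ...).
"rrhfbexf" → "qqgeadwe" → "qew".
(Check on "xseminar": → "wrdlhmzq" → "wlz" ✓)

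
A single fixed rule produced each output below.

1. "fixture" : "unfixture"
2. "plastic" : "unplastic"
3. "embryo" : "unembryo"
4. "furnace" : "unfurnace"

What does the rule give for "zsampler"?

The rule is to prepend "un".
On "zsampler" that produces "unzsampler".

unzsampler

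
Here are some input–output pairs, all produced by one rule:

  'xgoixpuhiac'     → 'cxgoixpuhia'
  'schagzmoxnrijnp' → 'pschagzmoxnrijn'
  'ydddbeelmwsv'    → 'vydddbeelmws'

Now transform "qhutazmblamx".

Looking at the pairs, the operation is to move the last character to the front.
Doing the same to "qhutazmblamx": "xqhutazmblam".

xqhutazmblam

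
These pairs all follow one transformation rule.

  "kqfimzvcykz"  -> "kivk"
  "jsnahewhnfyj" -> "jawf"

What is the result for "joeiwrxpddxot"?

jixdt

The transformation: keep one character in every 3, starting at position 1 (positions 1st, 4th, 7th, ...).
Doing the same to "joeiwrxpddxot": "jixdt".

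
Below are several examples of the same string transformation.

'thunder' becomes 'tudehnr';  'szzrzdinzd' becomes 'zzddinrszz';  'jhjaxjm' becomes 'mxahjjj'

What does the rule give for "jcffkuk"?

kucffjk

The pattern: sort the characters into alphabetical order, then move the last 2 characters to the front (rotate right by 2).
"jcffkuk" → "cffjkku" → "kucffjk".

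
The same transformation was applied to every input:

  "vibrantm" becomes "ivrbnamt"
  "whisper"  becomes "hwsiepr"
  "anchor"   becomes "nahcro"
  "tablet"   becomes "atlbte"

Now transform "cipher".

Looking at the pairs, the operation is to swap each adjacent pair of characters (1↔2, 3↔4, ...).
Doing the same to "cipher": "ichpre".

ichpre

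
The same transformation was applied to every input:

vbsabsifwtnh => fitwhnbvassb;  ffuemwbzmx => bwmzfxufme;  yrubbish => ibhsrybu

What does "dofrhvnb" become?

vhbnodrf

What's happening: swap the front and back halves of the string, then swap each adjacent pair of characters (1↔2, 3↔4, ...).
On "dofrhvnb": the first step gives "hvnbdofr", and the second then gives "vhbnodrf".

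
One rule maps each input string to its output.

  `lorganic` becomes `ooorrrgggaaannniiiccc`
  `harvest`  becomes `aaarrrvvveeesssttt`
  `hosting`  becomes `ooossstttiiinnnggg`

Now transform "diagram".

iiiaaagggrrraaammm

What's happening: delete the first character, then repeat every character 3 times.
On "diagram": the first step gives "iagram", and the second then gives "iiiaaagggrrraaammm".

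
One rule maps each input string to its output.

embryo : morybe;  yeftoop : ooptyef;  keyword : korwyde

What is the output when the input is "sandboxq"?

dnoqsxab

The rule is to sort the characters into alphabetical order, then move the first 2 characters to the end (rotate left by 2).
For "sandboxq", step one produces "abdnoqsx"; step two turns that into "dnoqsxab".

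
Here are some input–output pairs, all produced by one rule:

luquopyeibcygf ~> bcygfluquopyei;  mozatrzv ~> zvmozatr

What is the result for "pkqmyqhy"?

Rule — swap the front and back halves of the string, then move the first 2 characters to the end (rotate left by 2).
Applying both steps to "pkqmyqhy": "yqhypkqm", then "hypkqmyq".

hypkqmyq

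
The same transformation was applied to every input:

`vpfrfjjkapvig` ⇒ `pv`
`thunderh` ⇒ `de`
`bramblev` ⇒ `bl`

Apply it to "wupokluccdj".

In each case the input is transformed by: move the last 2 characters to the front (rotate right by 2), then keep only the last 2 characters.
Applying both steps to "wupokluccdj": "djwupoklucc", then "cc".

cc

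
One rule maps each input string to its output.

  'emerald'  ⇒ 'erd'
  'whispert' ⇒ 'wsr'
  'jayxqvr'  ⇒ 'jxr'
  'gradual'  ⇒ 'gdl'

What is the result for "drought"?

dut

What's happening: keep one character in every 3, starting at position 1 (positions 1st, 4th, 7th, ...).
On "drought" that produces "dut".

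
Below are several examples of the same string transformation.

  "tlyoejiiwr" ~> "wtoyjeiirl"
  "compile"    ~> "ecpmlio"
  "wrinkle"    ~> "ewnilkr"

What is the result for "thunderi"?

What's happening: swap each adjacent pair of characters (1↔2, 3↔4, ...), then swap the first and last characters.
For "thunderi", step one produces "htnuedir"; step two turns that into "rtnuedih".

rtnuedih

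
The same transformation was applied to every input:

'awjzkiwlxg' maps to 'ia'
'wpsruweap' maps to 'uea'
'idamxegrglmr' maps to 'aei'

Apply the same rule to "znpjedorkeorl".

What's happening: move the first character to the end, then keep only the vowels.
Applying both steps to "znpjedorkeorl": "npjedorkeorlz", then "eoeo".

eoeo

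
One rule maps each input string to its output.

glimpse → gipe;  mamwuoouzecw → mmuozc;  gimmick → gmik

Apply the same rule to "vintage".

vnae

The pattern: keep every other character starting from the first (positions 1st, 3rd, 5th, ...).
On "vintage" that produces "vnae".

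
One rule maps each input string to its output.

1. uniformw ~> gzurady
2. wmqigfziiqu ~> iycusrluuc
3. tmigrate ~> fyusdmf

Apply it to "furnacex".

rgdzmoq

The transformation: shift every letter 12 places forward in the alphabet (wrapping around), then delete the last character.
On "furnacex" that produces "rgdzmoq".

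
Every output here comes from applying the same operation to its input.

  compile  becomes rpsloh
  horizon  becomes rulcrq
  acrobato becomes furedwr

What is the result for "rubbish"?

xeelvk

Looking at the pairs, the operation is to delete the first character, then shift every letter 3 places forward in the alphabet (wrapping around).
"rubbish" → "ubbish" → "xeelvk".
(Check on "horizon": → "orizon" → "rulcrq" ✓)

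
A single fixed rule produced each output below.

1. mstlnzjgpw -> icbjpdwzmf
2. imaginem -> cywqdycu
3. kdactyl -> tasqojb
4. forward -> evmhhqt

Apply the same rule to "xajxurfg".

Each output is the input with this applied: swap each adjacent pair of characters (1↔2, 3↔4, ...), then shift every letter 10 places backward in the alphabet (wrapping around).
For "xajxurfg", step one produces "axxjrugf"; step two turns that into "qnnzhkwv".

qnnzhkwv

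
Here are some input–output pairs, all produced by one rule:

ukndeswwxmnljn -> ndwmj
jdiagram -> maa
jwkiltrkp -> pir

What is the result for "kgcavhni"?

Rule — swap the first and last characters, then keep one character in every 3, starting at position 1 (positions 1st, 4th, 7th, ...).
Starting from "kgcavhni": after the first operation, "igcavhnk"; after the second, "ian".

ian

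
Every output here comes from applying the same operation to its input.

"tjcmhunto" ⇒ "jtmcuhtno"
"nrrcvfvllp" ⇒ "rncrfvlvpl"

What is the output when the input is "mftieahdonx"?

fmitaedhnox

The transformation: swap each adjacent pair of characters (1↔2, 3↔4, ...).
For "mftieahdonx" the result is "fmitaedhnox".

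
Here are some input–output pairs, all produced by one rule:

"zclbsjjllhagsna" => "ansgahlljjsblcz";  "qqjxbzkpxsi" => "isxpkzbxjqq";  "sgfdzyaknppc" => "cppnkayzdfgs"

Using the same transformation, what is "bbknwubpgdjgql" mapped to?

The pattern: reverse the string.
So "bbknwubpgdjgql" becomes "lqgjdgpbuwnkbb".

lqgjdgpbuwnkbb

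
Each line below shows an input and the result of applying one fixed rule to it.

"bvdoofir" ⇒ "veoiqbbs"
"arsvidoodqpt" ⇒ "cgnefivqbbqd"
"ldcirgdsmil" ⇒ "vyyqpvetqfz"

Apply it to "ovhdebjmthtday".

nlbiuqrowzgugq

The transformation: shift every letter 13 places forward in the alphabet (wrapping around) — i.e. ROT13, then move the last 2 characters to the front (rotate right by 2).
For "ovhdebjmthtday", step one produces "biuqrowzgugqnl"; step two turns that into "nlbiuqrowzgugq".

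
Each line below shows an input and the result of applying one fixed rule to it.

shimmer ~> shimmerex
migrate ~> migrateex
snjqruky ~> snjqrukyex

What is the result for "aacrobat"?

aacrobatex

Each output is the input with this applied: append "ex".
Applying that to "aacrobat" gives "aacrobatex".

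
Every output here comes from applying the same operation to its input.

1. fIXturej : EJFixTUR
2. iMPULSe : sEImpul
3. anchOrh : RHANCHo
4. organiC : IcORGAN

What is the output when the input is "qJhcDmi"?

Looking at the pairs, the operation is to flip the case of every letter, then move the last 2 characters to the front (rotate right by 2).
Starting from "qJhcDmi": after the first operation, "QjHCdMI"; after the second, "MIQjHCd".
(Check on "anchOrh": → "ANCHoRH" → "RHANCHo" ✓)

MIQjHCd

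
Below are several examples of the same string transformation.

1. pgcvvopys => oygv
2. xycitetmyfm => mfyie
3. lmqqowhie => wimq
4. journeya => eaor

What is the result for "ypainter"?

Rule — keep every other character starting from the second (positions 2nd, 4th, 6th, ...), then move the last 2 characters to the front (rotate right by 2).
Working it through for "ypainter": intermediate "pitr", final "trpi".

trpi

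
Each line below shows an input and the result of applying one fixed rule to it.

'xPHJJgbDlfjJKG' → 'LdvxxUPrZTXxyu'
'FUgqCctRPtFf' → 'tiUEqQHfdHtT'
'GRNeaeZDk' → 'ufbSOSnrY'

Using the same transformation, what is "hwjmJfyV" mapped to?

Looking at the pairs, the operation is to flip the case of every letter, then shift every letter 12 places backward in the alphabet (wrapping around).
For "hwjmJfyV", step one produces "HWJMjFYv"; step two turns that into "VKXAxTMj".
(Check on "xPHJJgbDlfjJKG": → "XphjjGBdLFJjkg" → "LdvxxUPrZTXxyu" ✓)

VKXAxTMj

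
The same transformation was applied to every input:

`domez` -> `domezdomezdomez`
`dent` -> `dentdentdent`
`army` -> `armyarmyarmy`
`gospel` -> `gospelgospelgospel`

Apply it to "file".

filefilefile

What's happening: write the whole string 3 times in a row.
Doing the same to "file": "filefilefile".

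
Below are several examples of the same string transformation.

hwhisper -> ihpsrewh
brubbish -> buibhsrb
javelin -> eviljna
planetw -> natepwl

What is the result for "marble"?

The transformation: move the first 2 characters to the end (rotate left by 2), then swap each adjacent pair of characters (1↔2, 3↔4, ...).
Starting from "marble": after the first operation, "rblema"; after the second, "brelam".

brelam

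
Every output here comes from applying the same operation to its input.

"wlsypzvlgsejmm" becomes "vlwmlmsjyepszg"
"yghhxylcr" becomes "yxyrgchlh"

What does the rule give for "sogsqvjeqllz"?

In each case the input is transformed by: take characters alternately from the front and the back (1st, last, 2nd, 2nd-last, ...), then move the last 2 characters to the front (rotate right by 2).
Starting from "sogsqvjeqllz": after the first operation, "szolglsqqevj"; after the second, "vjszolglsqqe".

vjszolglsqqe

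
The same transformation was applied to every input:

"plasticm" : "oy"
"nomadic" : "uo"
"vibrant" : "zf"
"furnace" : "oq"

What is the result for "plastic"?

uo

The rule is to shift every letter 12 places forward in the alphabet (wrapping around), then keep only the last 2 characters.
Working it through for "plastic": intermediate "bxmefuo", final "uo".
(Check on "plasticm": → "bxmefuoy" → "oy" ✓)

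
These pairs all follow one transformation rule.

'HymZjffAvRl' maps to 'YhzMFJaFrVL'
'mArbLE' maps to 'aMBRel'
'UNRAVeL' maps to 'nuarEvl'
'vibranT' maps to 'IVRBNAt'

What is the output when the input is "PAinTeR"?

The pattern: swap each adjacent pair of characters (1↔2, 3↔4, ...), then flip the case of every letter.
"PAinTeR" → "APnieTR" → "apNIEtr".

apNIEtr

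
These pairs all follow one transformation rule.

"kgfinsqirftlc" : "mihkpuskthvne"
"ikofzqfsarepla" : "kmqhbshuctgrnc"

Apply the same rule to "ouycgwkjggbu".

qwaeiymliidw

Rule — shift every letter 2 places forward in the alphabet (wrapping around).
On "ouycgwkjggbu" that produces "qwaeiymliidw".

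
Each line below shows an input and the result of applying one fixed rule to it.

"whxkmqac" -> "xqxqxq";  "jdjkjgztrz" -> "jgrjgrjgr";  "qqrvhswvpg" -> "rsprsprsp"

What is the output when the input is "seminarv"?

mamama

The pattern: keep one character in every 3, starting at position 3 (positions 3rd, 6th, 9th, ...), then write the whole string 3 times in a row.
Starting from "seminarv": after the first operation, "ma"; after the second, "mamama".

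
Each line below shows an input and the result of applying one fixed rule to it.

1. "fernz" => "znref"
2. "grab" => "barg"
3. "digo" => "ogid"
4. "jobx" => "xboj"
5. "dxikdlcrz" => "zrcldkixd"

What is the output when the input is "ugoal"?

laogu

Each output is the input with this applied: reverse the string.
"ugoal" → "laogu".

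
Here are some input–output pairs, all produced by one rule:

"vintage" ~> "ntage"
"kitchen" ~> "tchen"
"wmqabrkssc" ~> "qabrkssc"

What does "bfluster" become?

luster

Rule — delete the first 2 characters.
"bfluster" → "luster".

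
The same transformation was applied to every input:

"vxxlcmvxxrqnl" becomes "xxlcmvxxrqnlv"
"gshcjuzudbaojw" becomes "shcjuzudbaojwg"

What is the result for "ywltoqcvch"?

Each output is the input with this applied: move the first character to the end.
For "ywltoqcvch" the result is "wltoqcvchy".

wltoqcvchy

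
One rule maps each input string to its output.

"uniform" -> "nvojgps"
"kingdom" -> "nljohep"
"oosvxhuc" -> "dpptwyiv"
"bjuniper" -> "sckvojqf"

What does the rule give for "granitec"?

The transformation: move the last character to the front, then shift every letter 1 place forward in the alphabet (wrapping around).
Starting from "granitec": after the first operation, "cgranite"; after the second, "dhsbojuf".

dhsbojuf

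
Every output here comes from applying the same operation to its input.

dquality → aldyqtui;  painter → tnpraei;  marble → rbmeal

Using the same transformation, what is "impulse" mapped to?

luiemsp

The rule is to take characters alternately from the front and the back (1st, last, 2nd, 2nd-last, ...), then move the last 2 characters to the front (rotate right by 2).
Applying both steps to "impulse": "iemsplu", then "luiemsp".
(Check on "dquality": → "dyqtuial" → "aldyqtui" ✓)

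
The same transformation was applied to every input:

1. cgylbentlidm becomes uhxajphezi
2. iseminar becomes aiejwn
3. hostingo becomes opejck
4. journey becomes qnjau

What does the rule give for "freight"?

Each output is the input with this applied: delete the first 2 characters, then shift every letter 4 places backward in the alphabet (wrapping around).
For "freight" the result is "aecdp".
(Check on "cgylbentlidm": → "ylbentlidm" → "uhxajphezi" ✓)

aecdp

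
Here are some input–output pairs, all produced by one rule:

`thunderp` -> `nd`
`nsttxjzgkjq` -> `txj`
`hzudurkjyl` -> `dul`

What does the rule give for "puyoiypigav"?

oia

What's happening: swap each adjacent pair of characters (1↔2, 3↔4, ...), then keep one character in every 3, starting at position 3 (positions 3rd, 6th, 9th, ...).
Working it through for "puyoiypigav": intermediate "upoyyiipagv", final "oia".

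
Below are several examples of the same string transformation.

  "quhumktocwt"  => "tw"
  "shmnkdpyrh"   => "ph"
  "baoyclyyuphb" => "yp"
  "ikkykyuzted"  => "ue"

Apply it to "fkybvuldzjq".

The rule is to keep one character in every 3, starting at position 1 (positions 1st, 4th, 7th, ...), then keep only the last 2 characters.
"fkybvuldzjq" → "lj".

lj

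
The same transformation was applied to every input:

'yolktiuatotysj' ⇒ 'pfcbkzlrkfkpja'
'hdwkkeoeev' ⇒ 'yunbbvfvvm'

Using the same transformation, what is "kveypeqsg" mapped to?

bmvpgvhjx

Each output is the input with this applied: shift every letter 9 places backward in the alphabet (wrapping around).
For "kveypeqsg" the result is "bmvpgvhjx".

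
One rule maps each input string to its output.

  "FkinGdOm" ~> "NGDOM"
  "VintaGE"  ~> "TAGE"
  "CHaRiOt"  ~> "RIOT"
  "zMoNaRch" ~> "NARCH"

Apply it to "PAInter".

The transformation: delete the first 3 characters, then convert every letter to uppercase.
On "PAInter": the first step gives "nter", and the second then gives "NTER".

NTER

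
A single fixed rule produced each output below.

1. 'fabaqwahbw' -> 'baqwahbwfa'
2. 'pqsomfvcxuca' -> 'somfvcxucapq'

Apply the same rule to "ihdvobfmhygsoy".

The rule is to move the first 2 characters to the end (rotate left by 2).
Applying that to "ihdvobfmhygsoy" gives "dvobfmhygsoyih".

dvobfmhygsoyih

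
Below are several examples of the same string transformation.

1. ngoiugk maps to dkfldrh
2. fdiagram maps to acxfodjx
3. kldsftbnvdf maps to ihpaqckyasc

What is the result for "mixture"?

fjquorb

What's happening: swap each adjacent pair of characters (1↔2, 3↔4, ...), then shift every letter 3 places backward in the alphabet (wrapping around).
Working it through for "mixture": intermediate "imtxrue", final "fjquorb".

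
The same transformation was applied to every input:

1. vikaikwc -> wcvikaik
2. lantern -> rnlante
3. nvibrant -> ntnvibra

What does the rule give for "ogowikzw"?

zwogowik

In each case the input is transformed by: move the last 2 characters to the front (rotate right by 2).
"ogowikzw" → "zwogowik".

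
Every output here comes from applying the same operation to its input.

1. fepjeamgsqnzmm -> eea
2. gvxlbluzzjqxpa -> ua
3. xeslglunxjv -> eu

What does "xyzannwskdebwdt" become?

The rule is to keep only the vowels.
So "xyzannwskdebwdt" becomes "ae".

ae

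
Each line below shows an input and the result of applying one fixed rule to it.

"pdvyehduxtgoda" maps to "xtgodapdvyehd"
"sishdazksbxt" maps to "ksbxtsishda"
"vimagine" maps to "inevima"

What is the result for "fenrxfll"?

fllfenr

The pattern: swap the front and back halves of the string, then delete the first character.
Starting from "fenrxfll": after the first operation, "xfllfenr"; after the second, "fllfenr".
(Check on "pdvyehduxtgoda": → "uxtgodapdvyehd" → "xtgodapdvyehd" ✓)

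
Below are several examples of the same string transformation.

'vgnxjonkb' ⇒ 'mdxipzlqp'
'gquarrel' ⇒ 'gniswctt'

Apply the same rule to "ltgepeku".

mwnvigrg

Each output is the input with this applied: move the last 2 characters to the front (rotate right by 2), then shift every letter 2 places forward in the alphabet (wrapping around).
On "ltgepeku": the first step gives "kultgepe", and the second then gives "mwnvigrg".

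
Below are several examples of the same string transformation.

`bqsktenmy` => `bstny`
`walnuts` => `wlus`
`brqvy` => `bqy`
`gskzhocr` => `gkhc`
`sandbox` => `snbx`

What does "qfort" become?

The pattern: keep every other character starting from the first (positions 1st, 3rd, 5th, ...).
Applying that to "qfort" gives "qot".

qot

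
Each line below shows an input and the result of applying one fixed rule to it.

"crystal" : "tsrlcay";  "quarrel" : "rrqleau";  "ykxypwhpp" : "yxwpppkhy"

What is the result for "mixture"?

In each case the input is transformed by: sort the characters into reverse alphabetical order, then move the first character to the end.
For "mixture", step one produces "xutrmie"; step two turns that into "utrmiex".

utrmiex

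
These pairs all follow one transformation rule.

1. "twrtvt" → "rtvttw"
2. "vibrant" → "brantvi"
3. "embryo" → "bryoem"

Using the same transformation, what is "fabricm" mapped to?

The rule is to move the first 2 characters to the end (rotate left by 2).
"fabricm" → "bricmfa".

bricmfa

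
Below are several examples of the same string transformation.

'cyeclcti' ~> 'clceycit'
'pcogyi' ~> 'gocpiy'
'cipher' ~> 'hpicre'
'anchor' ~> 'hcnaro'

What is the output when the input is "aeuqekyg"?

kequeagy

Looking at the pairs, the operation is to move the last 2 characters to the front (rotate right by 2), then reverse the string.
Starting from "aeuqekyg": after the first operation, "ygaeuqek"; after the second, "kequeagy".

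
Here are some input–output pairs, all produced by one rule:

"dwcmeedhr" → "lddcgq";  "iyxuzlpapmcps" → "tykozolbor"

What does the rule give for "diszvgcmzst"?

yufblyrs

The pattern: shift every letter 1 place backward in the alphabet (wrapping around), then delete the first 3 characters.
Working it through for "diszvgcmzst": intermediate "chryufblyrs", final "yufblyrs".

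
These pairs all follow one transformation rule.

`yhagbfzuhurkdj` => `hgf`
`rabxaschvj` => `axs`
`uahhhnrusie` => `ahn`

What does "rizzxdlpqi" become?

izd

What's happening: keep every other character starting from the second (positions 2nd, 4th, 6th, ...), then keep only the first 3 characters.
"rizzxdlpqi" → "izdpi" → "izd".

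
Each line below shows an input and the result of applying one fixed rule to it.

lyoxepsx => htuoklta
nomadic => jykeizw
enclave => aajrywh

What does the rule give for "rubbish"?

ndqoxex

The transformation: shift every letter 4 places backward in the alphabet (wrapping around), then take characters alternately from the front and the back (1st, last, 2nd, 2nd-last, ...).
Starting from "rubbish": after the first operation, "nqxxeod"; after the second, "ndqoxex".
(Check on "enclave": → "ajyhwra" → "aajrywh" ✓)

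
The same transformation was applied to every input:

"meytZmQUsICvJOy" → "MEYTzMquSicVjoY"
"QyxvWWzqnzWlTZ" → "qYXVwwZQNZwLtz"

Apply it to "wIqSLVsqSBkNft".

Rule — flip the case of every letter.
For "wIqSLVsqSBkNft" the result is "WiQslvSQsbKnFT".

WiQslvSQsbKnFT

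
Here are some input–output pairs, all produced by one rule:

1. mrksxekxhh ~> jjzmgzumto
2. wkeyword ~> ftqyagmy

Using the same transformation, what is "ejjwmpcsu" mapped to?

wueroyllg

The rule is to shift every letter 2 places forward in the alphabet (wrapping around), then reverse the string.
Working it through for "ejjwmpcsu": intermediate "gllyoreuw", final "wueroyllg".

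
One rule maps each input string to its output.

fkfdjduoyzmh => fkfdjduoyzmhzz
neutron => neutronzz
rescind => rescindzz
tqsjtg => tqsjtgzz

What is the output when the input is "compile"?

compilezz

The pattern: append "zz".
Applying that to "compile" gives "compilezz".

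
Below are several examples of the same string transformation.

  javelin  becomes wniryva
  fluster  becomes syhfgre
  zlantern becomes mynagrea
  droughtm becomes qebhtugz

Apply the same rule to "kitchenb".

xvgpurao

The pattern: shift every letter 13 places forward in the alphabet (wrapping around) — i.e. ROT13.
Applying that to "kitchenb" gives "xvgpurao".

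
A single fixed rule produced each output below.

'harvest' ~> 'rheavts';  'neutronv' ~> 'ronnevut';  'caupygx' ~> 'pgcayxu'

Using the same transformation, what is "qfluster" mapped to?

rqlfeuts

The pattern: sort the characters into reverse alphabetical order, then move the first 3 characters to the end (rotate left by 3).
"qfluster" → "utsrqlfe" → "rqlfeuts".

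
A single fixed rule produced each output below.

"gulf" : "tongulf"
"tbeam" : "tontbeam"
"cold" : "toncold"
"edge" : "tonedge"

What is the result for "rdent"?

tonrdent

Each output is the input with this applied: prepend "ton".
On "rdent" that produces "tonrdent".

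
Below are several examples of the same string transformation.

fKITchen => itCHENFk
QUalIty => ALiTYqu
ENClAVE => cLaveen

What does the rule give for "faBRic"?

brICFA

The rule is to flip the case of every letter, then move the first 2 characters to the end (rotate left by 2).
"faBRic" → "FAbrIC" → "brICFA".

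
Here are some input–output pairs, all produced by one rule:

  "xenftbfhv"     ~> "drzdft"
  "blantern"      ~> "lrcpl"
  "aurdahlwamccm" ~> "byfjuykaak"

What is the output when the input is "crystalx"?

qryjv

Rule — delete the first 3 characters, then shift every letter 2 places backward in the alphabet (wrapping around).
"crystalx" → "stalx" → "qryjv".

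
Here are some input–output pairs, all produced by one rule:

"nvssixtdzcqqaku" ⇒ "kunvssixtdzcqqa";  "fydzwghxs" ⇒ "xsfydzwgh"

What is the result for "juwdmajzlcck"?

ckjuwdmajzlc

The transformation: move the last 2 characters to the front (rotate right by 2).
"juwdmajzlcck" → "ckjuwdmajzlc".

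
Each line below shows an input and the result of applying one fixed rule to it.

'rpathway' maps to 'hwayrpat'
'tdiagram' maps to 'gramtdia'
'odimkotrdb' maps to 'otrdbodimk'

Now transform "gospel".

pelgos

What's happening: swap the front and back halves of the string.
So "gospel" becomes "pelgos".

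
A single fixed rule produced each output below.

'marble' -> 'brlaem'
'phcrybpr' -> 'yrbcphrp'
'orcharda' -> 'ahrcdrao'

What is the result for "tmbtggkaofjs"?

kgagotfbjmst

Looking at the pairs, the operation is to swap the front and back halves of the string, then take characters alternately from the front and the back (1st, last, 2nd, 2nd-last, ...).
"tmbtggkaofjs" → "kgagotfbjmst".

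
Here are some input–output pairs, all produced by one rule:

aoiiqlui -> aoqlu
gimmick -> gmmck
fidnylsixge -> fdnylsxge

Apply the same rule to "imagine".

magne

The pattern: remove every "i".
On "imagine" that produces "magne".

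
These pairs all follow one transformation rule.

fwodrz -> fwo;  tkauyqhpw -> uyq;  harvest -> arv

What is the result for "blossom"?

los

The rule is to move the last 3 characters to the front (rotate right by 3), then keep only the last 3 characters.
On "blossom": the first step gives "somblos", and the second then gives "los".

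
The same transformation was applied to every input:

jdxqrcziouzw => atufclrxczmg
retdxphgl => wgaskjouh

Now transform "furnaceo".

Rule — move the first 2 characters to the end (rotate left by 2), then shift every letter 3 places forward in the alphabet (wrapping around).
"furnaceo" → "rnaceofu" → "uqdfhrix".

uqdfhrix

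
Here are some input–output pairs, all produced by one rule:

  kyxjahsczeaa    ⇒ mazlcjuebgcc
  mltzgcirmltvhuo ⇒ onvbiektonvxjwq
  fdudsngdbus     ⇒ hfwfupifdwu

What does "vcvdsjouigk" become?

In each case the input is transformed by: shift every letter 2 places forward in the alphabet (wrapping around).
So "vcvdsjouigk" becomes "xexfulqwkim".

xexfulqwkim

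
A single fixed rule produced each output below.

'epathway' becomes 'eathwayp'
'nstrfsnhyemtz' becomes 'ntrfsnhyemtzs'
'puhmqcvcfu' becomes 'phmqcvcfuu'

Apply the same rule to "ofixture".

The transformation: move the first character to the end, then swap the first and last characters.
Applying both steps to "ofixture": "fixtureo", then "oixturef".

oixturef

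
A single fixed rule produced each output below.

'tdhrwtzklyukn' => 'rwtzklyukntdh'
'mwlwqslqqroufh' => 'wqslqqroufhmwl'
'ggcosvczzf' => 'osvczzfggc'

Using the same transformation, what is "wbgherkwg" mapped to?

What's happening: move the first 3 characters to the end (rotate left by 3).
On "wbgherkwg" that produces "herkwgwbg".

herkwgwbg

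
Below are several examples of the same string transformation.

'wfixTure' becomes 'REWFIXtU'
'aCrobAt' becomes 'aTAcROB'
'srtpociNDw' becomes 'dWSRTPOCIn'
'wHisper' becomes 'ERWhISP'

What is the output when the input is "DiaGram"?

AMdIAgR

Each output is the input with this applied: move the last 2 characters to the front (rotate right by 2), then flip the case of every letter.
On "DiaGram": the first step gives "amDiaGr", and the second then gives "AMdIAgR".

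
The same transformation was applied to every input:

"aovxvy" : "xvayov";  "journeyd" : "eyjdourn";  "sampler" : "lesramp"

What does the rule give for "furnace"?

acfeurn

The transformation: swap the first and last characters, then move the last 3 characters to the front (rotate right by 3).
Working it through for "furnace": intermediate "eurnacf", final "acfeurn".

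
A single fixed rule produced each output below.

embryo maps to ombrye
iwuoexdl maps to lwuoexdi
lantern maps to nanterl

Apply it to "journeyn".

Looking at the pairs, the operation is to swap the first and last characters.
Applying that to "journeyn" gives "nourneyj".

nourneyj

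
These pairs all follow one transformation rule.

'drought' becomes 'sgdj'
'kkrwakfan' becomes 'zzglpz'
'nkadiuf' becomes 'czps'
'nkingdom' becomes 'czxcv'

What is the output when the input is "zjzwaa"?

Looking at the pairs, the operation is to delete the last 3 characters, then shift every letter 11 places backward in the alphabet (wrapping around).
For "zjzwaa", step one produces "zjz"; step two turns that into "oyo".

oyo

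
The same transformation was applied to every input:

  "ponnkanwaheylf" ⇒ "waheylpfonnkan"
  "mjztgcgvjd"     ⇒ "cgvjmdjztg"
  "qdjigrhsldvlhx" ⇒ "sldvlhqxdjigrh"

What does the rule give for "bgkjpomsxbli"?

msxblbigkjpo

The pattern: swap the first and last characters, then swap the front and back halves of the string.
On "bgkjpomsxbli": the first step gives "igkjpomsxblb", and the second then gives "msxblbigkjpo".
(Check on "ponnkanwaheylf": → "fonnkanwaheylp" → "waheylpfonnkan" ✓)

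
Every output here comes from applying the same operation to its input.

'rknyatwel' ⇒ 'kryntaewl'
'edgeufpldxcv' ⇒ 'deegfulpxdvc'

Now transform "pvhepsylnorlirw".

vpehsplyonlrriw

The rule is to swap each adjacent pair of characters (1↔2, 3↔4, ...).
"pvhepsylnorlirw" → "vpehsplyonlrriw".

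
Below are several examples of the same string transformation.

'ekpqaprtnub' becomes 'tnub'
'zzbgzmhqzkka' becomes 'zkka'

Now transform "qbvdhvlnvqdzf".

qdzf

The pattern: keep only the last 4 characters.
Doing the same to "qbvdhvlnvqdzf": "qdzf".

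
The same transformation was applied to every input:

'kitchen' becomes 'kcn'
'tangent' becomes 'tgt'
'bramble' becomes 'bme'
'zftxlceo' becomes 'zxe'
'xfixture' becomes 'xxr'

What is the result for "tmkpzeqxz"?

tpq

In each case the input is transformed by: keep one character in every 3, starting at position 1 (positions 1st, 4th, 7th, ...).
Doing the same to "tmkpzeqxz": "tpq".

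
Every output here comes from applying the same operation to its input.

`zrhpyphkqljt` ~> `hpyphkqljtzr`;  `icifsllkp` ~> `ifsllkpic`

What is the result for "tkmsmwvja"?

msmwvjatk

The rule is to move the first 2 characters to the end (rotate left by 2).
So "tkmsmwvja" becomes "msmwvjatk".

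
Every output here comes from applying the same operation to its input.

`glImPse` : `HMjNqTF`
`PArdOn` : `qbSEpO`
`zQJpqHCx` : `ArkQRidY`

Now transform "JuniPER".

kVOJqfs

Each output is the input with this applied: shift every letter 1 place forward in the alphabet (wrapping around), then flip the case of every letter.
Doing the same to "JuniPER": "kVOJqfs".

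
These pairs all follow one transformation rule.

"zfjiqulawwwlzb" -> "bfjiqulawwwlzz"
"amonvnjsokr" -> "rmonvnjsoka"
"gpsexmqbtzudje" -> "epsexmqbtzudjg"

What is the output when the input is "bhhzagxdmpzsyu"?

uhhzagxdmpzsyb

The transformation: swap the first and last characters.
"bhhzagxdmpzsyu" → "uhhzagxdmpzsyb".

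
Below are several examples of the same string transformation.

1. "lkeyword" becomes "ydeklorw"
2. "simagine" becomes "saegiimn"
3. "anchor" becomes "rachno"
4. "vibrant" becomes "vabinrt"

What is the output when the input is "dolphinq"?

qdhilnop

In each case the input is transformed by: sort the characters into alphabetical order, then move the last character to the front.
For "dolphinq" the result is "qdhilnop".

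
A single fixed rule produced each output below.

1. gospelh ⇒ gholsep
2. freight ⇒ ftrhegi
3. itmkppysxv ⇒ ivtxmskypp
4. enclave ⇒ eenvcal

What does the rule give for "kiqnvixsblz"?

kzilqbnsvxi

In each case the input is transformed by: take characters alternately from the front and the back (1st, last, 2nd, 2nd-last, ...).
Applying that to "kiqnvixsblz" gives "kzilqbnsvxi".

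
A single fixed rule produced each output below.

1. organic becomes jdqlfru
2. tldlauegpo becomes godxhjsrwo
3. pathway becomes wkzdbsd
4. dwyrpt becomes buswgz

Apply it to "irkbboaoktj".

Each output is the input with this applied: shift every letter 3 places forward in the alphabet (wrapping around), then move the first 2 characters to the end (rotate left by 2).
For "irkbboaoktj" the result is "neerdrnwmlu".
(Check on "organic": → "rujdqlf" → "jdqlfru" ✓)

neerdrnwmlu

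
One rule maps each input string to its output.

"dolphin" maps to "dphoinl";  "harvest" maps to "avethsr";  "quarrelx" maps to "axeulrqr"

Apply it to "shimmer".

eshrimm

The transformation: sort the characters into alphabetical order, then take characters alternately from the front and the back (1st, last, 2nd, 2nd-last, ...).
Working it through for "shimmer": intermediate "ehimmrs", final "eshrimm".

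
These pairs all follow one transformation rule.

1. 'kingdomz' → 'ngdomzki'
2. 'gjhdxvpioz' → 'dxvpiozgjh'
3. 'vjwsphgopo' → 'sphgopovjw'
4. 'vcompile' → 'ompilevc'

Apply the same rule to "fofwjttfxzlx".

jttfxzlxfofw

In each case the input is transformed by: move the last 2 characters to the front (rotate right by 2), then swap the front and back halves of the string.
Starting from "fofwjttfxzlx": after the first operation, "lxfofwjttfxz"; after the second, "jttfxzlxfofw".
(Check on "kingdomz": → "mzkingdo" → "ngdomzki" ✓)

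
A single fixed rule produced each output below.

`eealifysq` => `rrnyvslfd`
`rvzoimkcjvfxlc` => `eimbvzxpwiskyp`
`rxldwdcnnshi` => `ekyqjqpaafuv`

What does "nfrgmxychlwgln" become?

asetzklpuyjtya

Rule — shift every letter 13 places forward in the alphabet (wrapping around) — i.e. ROT13.
For "nfrgmxychlwgln" the result is "asetzklpuyjtya".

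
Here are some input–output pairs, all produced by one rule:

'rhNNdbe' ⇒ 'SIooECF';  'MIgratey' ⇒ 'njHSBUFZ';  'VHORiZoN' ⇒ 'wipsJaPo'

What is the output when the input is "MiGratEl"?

Looking at the pairs, the operation is to flip the case of every letter, then shift every letter 1 place forward in the alphabet (wrapping around).
"MiGratEl" → "mIgRATeL" → "nJhSBUfM".

nJhSBUfM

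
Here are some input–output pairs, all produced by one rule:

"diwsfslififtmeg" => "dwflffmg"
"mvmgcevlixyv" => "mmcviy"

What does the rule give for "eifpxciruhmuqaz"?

efxiumqz

In each case the input is transformed by: keep every other character starting from the first (positions 1st, 3rd, 5th, ...).
For "eifpxciruhmuqaz" the result is "efxiumqz".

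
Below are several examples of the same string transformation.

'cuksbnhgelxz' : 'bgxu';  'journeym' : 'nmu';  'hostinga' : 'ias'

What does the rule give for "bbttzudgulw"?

zgwt

What's happening: move the first 3 characters to the end (rotate left by 3), then keep one character in every 3, starting at position 2 (positions 2nd, 5th, 8th, ...).
For "bbttzudgulw", step one produces "tzudgulwbbt"; step two turns that into "zgwt".
(Check on "journeym": → "rneymjou" → "nmu" ✓)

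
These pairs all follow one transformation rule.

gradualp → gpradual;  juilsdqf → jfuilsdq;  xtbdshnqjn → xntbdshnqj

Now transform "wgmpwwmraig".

The rule is to swap the first and last characters, then move the last character to the front.
Working it through for "wgmpwwmraig": intermediate "ggmpwwmraiw", final "wggmpwwmrai".
(Check on "gradualp": → "pradualg" → "gpradual" ✓)

wggmpwwmrai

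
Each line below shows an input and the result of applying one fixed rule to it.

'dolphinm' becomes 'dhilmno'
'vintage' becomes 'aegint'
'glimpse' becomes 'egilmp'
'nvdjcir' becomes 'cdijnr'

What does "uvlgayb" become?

abgluv

Each output is the input with this applied: sort the characters into alphabetical order, then delete the last character.
Working it through for "uvlgayb": intermediate "abgluvy", final "abgluv".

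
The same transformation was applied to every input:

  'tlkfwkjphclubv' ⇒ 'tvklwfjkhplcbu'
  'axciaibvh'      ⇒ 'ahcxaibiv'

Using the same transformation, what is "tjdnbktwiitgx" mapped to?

txdjbntkiwtig

In each case the input is transformed by: move the last character to the front, then swap each adjacent pair of characters (1↔2, 3↔4, ...).
On "tjdnbktwiitgx": the first step gives "xtjdnbktwiitg", and the second then gives "txdjbntkiwtig".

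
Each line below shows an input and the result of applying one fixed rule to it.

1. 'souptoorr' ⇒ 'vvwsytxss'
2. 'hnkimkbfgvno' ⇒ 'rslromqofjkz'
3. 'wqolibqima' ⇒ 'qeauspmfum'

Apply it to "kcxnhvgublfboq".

suogbrlzkyfpjf

In each case the input is transformed by: move the last 2 characters to the front (rotate right by 2), then shift every letter 4 places forward in the alphabet (wrapping around).
So "kcxnhvgublfboq" becomes "suogbrlzkyfpjf".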